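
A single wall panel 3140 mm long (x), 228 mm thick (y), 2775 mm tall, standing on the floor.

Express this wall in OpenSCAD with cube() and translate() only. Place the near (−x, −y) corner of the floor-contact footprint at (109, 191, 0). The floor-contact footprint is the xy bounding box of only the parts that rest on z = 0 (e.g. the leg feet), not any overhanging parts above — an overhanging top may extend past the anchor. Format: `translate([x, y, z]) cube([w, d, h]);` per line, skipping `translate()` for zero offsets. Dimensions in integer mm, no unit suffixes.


translate([109, 191, 0]) cube([3140, 228, 2775]);


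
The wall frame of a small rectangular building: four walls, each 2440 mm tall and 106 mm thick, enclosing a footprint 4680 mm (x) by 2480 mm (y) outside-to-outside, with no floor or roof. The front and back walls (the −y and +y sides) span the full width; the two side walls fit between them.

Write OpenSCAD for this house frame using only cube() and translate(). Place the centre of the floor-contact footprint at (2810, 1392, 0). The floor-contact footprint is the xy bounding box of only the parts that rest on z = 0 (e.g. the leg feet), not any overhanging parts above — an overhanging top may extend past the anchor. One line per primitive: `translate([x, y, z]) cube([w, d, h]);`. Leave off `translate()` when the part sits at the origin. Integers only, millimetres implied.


translate([470, 152, 0]) cube([4680, 106, 2440]);
translate([470, 2526, 0]) cube([4680, 106, 2440]);
translate([470, 258, 0]) cube([106, 2268, 2440]);
translate([5044, 258, 0]) cube([106, 2268, 2440]);


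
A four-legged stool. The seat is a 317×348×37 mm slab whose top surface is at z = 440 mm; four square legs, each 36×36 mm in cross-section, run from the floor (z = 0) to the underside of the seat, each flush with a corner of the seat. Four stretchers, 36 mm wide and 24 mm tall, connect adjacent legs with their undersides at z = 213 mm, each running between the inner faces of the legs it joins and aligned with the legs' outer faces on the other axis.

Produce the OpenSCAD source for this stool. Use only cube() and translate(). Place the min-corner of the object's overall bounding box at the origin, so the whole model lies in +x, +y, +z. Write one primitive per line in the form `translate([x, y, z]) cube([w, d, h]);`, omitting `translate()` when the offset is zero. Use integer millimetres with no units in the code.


translate([0, 0, 403]) cube([317, 348, 37]);
cube([36, 36, 403]);
translate([281, 0, 0]) cube([36, 36, 403]);
translate([0, 312, 0]) cube([36, 36, 403]);
translate([281, 312, 0]) cube([36, 36, 403]);
translate([36, 0, 213]) cube([245, 36, 24]);
translate([36, 312, 213]) cube([245, 36, 24]);
translate([0, 36, 213]) cube([36, 276, 24]);
translate([281, 36, 213]) cube([36, 276, 24]);


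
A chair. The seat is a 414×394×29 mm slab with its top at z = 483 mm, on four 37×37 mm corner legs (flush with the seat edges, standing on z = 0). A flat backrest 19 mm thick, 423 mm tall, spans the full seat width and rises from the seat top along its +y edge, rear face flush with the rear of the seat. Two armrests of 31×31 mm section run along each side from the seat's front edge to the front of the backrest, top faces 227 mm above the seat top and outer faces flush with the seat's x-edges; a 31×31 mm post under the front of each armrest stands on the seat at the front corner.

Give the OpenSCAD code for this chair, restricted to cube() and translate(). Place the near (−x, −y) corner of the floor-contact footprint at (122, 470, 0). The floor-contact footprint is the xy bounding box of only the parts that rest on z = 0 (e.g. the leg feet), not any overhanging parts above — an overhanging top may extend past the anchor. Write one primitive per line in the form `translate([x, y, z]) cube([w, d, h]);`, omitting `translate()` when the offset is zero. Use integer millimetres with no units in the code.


translate([122, 470, 454]) cube([414, 394, 29]);
translate([122, 470, 0]) cube([37, 37, 454]);
translate([499, 470, 0]) cube([37, 37, 454]);
translate([122, 827, 0]) cube([37, 37, 454]);
translate([499, 827, 0]) cube([37, 37, 454]);
translate([122, 845, 483]) cube([414, 19, 423]);
translate([122, 470, 679]) cube([31, 375, 31]);
translate([505, 470, 679]) cube([31, 375, 31]);
translate([122, 470, 483]) cube([31, 31, 196]);
translate([505, 470, 483]) cube([31, 31, 196]);


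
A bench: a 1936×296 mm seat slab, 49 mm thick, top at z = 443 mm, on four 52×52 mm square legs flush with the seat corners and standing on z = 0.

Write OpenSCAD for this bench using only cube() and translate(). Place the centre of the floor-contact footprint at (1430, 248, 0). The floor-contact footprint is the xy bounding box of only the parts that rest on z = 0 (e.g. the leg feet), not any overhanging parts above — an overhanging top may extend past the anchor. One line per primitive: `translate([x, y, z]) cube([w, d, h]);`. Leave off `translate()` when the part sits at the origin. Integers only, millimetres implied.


// leg_h = 443 − 49 = 394
translate([462, 100, 394]) cube([1936, 296, 49]);
translate([462, 100, 0]) cube([52, 52, 394]);
translate([462, 344, 0]) cube([52, 52, 394]);
translate([2346, 100, 0]) cube([52, 52, 394]);
translate([2346, 344, 0]) cube([52, 52, 394]);


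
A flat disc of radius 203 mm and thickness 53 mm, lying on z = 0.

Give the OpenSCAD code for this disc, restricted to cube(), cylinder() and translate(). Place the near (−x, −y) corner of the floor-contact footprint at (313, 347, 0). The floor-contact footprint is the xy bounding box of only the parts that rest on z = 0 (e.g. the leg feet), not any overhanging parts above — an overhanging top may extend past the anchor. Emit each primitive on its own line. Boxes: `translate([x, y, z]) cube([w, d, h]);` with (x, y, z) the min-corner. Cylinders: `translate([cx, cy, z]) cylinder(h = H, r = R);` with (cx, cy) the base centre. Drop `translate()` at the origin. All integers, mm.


translate([516, 550, 0]) cylinder(h = 53, r = 203);


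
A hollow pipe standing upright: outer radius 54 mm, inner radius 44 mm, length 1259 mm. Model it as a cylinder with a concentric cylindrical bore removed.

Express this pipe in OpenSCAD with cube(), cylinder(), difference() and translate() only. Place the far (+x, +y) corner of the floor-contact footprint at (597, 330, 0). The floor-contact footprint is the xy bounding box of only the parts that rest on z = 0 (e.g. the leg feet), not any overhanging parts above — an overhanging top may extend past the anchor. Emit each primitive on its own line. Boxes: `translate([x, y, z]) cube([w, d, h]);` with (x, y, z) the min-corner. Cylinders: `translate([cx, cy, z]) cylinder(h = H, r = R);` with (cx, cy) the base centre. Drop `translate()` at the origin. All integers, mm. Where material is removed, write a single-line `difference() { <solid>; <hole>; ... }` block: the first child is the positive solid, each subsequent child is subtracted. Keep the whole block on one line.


difference() { translate([543, 276, 0]) cylinder(h = 1259, r = 54); translate([543, 276, 0]) cylinder(h = 1259, r = 44); }


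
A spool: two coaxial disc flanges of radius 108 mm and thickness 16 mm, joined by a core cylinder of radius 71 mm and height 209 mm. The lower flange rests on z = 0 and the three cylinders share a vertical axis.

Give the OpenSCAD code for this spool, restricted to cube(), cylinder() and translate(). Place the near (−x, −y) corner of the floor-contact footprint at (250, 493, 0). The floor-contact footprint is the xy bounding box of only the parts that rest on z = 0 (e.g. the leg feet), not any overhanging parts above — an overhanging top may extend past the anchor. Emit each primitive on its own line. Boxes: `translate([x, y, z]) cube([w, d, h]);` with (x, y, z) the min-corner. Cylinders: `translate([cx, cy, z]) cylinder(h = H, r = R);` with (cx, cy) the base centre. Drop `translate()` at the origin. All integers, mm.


translate([358, 601, 0]) cylinder(h = 16, r = 108);
translate([358, 601, 16]) cylinder(h = 209, r = 71);
translate([358, 601, 225]) cylinder(h = 16, r = 108);


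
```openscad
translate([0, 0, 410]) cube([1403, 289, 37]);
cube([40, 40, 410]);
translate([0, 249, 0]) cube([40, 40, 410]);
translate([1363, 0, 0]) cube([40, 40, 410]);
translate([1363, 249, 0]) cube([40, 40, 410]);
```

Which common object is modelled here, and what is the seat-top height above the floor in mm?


A bench. The seat-top height is 447 mm.

A long slab on four corner posts — a bench. The slab sits at z = 410 with thickness 37, so the top is 410 + 37 = 447 mm.


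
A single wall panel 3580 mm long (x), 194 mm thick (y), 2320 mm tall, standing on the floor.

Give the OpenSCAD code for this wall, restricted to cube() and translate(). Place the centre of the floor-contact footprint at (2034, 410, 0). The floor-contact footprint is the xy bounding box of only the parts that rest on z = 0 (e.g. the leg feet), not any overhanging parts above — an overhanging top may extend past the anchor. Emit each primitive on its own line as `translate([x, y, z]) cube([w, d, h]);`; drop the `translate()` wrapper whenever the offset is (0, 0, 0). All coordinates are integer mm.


translate([244, 313, 0]) cube([3580, 194, 2320]);


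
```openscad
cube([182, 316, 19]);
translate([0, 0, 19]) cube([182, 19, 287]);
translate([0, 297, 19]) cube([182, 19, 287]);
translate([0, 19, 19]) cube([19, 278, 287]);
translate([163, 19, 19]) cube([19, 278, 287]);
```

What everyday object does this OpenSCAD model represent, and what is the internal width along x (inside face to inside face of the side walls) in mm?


An open box. The internal width is 144 mm.

A 182×316 base slab with four walls standing on it — an open box. The base is 182 mm wide and the walls are 19 mm thick, so the internal width is 182 − 2 × 19 = 144 mm.


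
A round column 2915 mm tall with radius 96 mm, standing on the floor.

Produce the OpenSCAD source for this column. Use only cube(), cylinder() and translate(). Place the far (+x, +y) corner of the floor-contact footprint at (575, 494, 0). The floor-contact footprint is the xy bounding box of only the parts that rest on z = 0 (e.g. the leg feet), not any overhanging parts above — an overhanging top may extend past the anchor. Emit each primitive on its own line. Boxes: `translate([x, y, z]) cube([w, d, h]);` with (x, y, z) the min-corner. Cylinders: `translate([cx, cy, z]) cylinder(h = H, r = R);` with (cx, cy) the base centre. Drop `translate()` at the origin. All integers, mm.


translate([479, 398, 0]) cylinder(h = 2915, r = 96);


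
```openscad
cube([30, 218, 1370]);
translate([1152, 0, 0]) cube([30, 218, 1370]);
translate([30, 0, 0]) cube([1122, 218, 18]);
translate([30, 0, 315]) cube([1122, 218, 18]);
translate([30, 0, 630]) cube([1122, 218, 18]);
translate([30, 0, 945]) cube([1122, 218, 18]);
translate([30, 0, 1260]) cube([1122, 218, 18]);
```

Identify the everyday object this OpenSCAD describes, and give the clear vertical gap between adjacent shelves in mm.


A bookshelf. The clear shelf gap is 297 mm.

Two tall side panels with 5 horizontal boards between them — a bookshelf. The first two shelf undersides are at z = 0 and z = 315; with shelf thickness 18, the clear gap is 315 − 0 − 18 = 297 mm.


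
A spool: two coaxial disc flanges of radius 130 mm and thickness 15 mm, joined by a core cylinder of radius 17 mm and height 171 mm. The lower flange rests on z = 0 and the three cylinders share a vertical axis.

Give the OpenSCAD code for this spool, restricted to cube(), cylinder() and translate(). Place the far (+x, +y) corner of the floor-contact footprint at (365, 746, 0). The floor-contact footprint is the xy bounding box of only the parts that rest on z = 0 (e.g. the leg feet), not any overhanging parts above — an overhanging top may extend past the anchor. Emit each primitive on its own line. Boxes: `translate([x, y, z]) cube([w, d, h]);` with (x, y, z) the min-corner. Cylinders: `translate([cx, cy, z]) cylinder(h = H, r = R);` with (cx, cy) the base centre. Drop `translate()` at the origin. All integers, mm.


translate([235, 616, 0]) cylinder(h = 15, r = 130);
translate([235, 616, 15]) cylinder(h = 171, r = 17);
translate([235, 616, 186]) cylinder(h = 15, r = 130);


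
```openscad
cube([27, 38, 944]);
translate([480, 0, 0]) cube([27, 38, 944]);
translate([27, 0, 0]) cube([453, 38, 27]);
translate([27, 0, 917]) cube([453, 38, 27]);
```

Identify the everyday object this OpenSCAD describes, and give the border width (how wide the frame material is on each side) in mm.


A picture frame. The border width is 27 mm.

Four thin pieces enclosing a rectangular opening — a picture frame. The two full-height stiles are 944 mm tall; the top rail sits at z = 917 and is 27 mm tall, so the border above the opening is 944 − 917 = 27 mm, matching the stile x-width.


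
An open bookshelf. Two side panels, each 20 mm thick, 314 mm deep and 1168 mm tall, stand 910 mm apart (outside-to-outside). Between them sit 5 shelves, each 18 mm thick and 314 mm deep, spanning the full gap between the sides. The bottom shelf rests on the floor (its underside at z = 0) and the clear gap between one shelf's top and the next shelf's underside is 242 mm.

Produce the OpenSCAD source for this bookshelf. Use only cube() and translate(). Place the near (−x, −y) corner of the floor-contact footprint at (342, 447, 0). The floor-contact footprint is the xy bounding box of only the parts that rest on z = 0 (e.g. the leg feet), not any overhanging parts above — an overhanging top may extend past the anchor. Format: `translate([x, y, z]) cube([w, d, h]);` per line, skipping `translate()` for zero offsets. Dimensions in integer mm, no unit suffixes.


translate([342, 447, 0]) cube([20, 314, 1168]);
translate([1232, 447, 0]) cube([20, 314, 1168]);
translate([362, 447, 0]) cube([870, 314, 18]);
translate([362, 447, 260]) cube([870, 314, 18]);
translate([362, 447, 520]) cube([870, 314, 18]);
translate([362, 447, 780]) cube([870, 314, 18]);
translate([362, 447, 1040]) cube([870, 314, 18]);


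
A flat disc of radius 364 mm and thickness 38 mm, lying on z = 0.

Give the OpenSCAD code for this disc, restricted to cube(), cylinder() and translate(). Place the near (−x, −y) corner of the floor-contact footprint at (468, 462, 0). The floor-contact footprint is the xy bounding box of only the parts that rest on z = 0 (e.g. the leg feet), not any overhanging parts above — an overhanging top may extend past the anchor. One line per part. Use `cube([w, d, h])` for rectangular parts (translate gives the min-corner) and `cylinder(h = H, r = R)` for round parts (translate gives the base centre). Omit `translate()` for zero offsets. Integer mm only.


translate([832, 826, 0]) cylinder(h = 38, r = 364);


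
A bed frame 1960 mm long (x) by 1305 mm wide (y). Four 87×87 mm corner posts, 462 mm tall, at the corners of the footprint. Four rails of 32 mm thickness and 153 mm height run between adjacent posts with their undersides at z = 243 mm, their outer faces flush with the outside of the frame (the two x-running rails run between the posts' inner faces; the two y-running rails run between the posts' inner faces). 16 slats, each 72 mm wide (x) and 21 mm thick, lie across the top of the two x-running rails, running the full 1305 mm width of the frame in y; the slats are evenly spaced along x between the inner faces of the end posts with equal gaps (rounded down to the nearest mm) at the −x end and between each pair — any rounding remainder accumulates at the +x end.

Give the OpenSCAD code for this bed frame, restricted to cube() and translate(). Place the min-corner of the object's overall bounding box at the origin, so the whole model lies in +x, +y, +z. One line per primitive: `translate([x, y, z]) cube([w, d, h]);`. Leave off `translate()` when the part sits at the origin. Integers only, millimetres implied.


// slat z = rail_z + rail_h = 243 + 153 = 396
// slat gap = ⌊(1786 − 16·72) / 17⌋ = 37
cube([87, 87, 462]);
translate([0, 1218, 0]) cube([87, 87, 462]);
translate([1873, 0, 0]) cube([87, 87, 462]);
translate([1873, 1218, 0]) cube([87, 87, 462]);
translate([87, 0, 243]) cube([1786, 32, 153]);
translate([87, 1273, 243]) cube([1786, 32, 153]);
translate([0, 87, 243]) cube([32, 1131, 153]);
translate([1928, 87, 243]) cube([32, 1131, 153]);
translate([124, 0, 396]) cube([72, 1305, 21]);
translate([233, 0, 396]) cube([72, 1305, 21]);
translate([342, 0, 396]) cube([72, 1305, 21]);
translate([451, 0, 396]) cube([72, 1305, 21]);
translate([560, 0, 396]) cube([72, 1305, 21]);
translate([669, 0, 396]) cube([72, 1305, 21]);
translate([778, 0, 396]) cube([72, 1305, 21]);
translate([887, 0, 396]) cube([72, 1305, 21]);
translate([996, 0, 396]) cube([72, 1305, 21]);
translate([1105, 0, 396]) cube([72, 1305, 21]);
translate([1214, 0, 396]) cube([72, 1305, 21]);
translate([1323, 0, 396]) cube([72, 1305, 21]);
translate([1432, 0, 396]) cube([72, 1305, 21]);
translate([1541, 0, 396]) cube([72, 1305, 21]);
translate([1650, 0, 396]) cube([72, 1305, 21]);
translate([1759, 0, 396]) cube([72, 1305, 21]);


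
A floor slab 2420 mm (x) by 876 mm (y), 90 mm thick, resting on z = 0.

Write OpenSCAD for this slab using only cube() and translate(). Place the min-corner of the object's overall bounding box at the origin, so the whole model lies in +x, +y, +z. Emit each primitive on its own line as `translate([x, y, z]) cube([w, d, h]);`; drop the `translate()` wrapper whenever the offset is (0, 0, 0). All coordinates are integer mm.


cube([2420, 876, 90]);


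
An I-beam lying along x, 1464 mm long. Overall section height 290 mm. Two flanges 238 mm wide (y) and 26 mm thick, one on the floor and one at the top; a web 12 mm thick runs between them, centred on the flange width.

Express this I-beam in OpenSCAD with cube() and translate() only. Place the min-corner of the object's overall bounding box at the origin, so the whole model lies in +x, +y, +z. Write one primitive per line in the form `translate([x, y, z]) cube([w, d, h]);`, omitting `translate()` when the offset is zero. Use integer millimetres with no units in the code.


cube([1464, 238, 26]);
translate([0, 113, 26]) cube([1464, 12, 238]);
translate([0, 0, 264]) cube([1464, 238, 26]);


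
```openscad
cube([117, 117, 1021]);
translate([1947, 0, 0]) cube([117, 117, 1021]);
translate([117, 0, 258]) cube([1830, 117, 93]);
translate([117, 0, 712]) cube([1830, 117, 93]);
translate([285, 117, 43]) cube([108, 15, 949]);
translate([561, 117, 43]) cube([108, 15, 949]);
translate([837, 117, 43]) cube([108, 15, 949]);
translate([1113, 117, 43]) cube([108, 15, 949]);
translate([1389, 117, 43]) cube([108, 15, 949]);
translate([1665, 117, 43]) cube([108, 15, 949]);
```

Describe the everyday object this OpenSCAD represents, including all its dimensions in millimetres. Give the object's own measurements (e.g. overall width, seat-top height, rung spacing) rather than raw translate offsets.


A fence section. Two 117×117 mm posts, 1021 mm tall, stand on the floor with a clear span of 1830 mm between their inner faces. Two horizontal rails of 117×93 mm section span the gap between the posts with their undersides at z = 258 mm and z = 712 mm, flush with the posts' −y face. 6 pickets, each 108 mm wide, 15 mm thick and 949 mm tall, are fixed to the +y face of the rails with their bottoms at z = 43 mm, spaced across the span with a 168 mm gap after the −x post and between neighbouring pickets, with 174 mm left before the +x post.


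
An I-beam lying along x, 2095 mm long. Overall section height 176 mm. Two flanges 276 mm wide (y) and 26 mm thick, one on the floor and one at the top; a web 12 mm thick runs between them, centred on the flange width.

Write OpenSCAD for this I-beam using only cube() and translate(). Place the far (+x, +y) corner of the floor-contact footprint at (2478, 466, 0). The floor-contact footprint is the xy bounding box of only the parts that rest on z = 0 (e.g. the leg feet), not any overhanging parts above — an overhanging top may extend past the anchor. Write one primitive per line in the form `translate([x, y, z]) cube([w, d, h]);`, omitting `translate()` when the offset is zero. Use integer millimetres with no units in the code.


translate([383, 190, 0]) cube([2095, 276, 26]);
translate([383, 322, 26]) cube([2095, 12, 124]);
translate([383, 190, 150]) cube([2095, 276, 26]);


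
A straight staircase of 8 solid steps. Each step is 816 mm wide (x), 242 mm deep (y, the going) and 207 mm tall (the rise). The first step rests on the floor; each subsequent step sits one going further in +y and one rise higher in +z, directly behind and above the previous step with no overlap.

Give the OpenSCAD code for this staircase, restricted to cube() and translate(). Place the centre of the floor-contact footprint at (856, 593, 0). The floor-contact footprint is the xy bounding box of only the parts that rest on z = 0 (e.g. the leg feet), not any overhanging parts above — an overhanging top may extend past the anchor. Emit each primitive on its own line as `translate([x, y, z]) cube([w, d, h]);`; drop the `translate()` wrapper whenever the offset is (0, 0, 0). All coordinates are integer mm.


translate([448, 472, 0]) cube([816, 242, 207]);
translate([448, 714, 207]) cube([816, 242, 207]);
translate([448, 956, 414]) cube([816, 242, 207]);
translate([448, 1198, 621]) cube([816, 242, 207]);
translate([448, 1440, 828]) cube([816, 242, 207]);
translate([448, 1682, 1035]) cube([816, 242, 207]);
translate([448, 1924, 1242]) cube([816, 242, 207]);
translate([448, 2166, 1449]) cube([816, 242, 207]);


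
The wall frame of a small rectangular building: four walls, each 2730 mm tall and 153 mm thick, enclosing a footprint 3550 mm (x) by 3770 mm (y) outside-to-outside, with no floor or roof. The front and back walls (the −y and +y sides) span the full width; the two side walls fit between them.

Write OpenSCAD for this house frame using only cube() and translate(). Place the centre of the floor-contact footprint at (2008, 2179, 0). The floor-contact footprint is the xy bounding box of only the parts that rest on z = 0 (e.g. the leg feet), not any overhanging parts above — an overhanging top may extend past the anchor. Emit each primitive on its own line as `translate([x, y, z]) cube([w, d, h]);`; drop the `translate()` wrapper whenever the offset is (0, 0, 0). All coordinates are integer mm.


translate([233, 294, 0]) cube([3550, 153, 2730]);
translate([233, 3911, 0]) cube([3550, 153, 2730]);
translate([233, 447, 0]) cube([153, 3464, 2730]);
translate([3630, 447, 0]) cube([153, 3464, 2730]);


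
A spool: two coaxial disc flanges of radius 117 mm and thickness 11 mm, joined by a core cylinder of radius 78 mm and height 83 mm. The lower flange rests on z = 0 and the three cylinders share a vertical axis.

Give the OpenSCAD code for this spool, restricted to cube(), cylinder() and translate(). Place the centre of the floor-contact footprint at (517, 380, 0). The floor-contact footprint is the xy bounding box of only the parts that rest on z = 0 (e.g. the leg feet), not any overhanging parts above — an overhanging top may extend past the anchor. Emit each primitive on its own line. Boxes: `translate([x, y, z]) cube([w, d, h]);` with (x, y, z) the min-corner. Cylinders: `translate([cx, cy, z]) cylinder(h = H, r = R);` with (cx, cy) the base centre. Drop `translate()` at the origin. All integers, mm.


translate([517, 380, 0]) cylinder(h = 11, r = 117);
translate([517, 380, 11]) cylinder(h = 83, r = 78);
translate([517, 380, 94]) cylinder(h = 11, r = 117);


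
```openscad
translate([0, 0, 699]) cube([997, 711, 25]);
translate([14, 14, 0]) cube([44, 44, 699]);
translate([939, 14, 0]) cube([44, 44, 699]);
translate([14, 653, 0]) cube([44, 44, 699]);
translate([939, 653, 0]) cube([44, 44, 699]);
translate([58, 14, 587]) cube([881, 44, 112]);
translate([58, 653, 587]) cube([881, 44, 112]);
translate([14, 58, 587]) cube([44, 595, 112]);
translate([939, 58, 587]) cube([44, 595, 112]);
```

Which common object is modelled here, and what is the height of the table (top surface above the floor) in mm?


A table. The table height is 724 mm.

A 997×711×25 slab sits at z = 699 on four 44 mm square posts — a table. The top surface is at 699 + 25 = 724 mm.


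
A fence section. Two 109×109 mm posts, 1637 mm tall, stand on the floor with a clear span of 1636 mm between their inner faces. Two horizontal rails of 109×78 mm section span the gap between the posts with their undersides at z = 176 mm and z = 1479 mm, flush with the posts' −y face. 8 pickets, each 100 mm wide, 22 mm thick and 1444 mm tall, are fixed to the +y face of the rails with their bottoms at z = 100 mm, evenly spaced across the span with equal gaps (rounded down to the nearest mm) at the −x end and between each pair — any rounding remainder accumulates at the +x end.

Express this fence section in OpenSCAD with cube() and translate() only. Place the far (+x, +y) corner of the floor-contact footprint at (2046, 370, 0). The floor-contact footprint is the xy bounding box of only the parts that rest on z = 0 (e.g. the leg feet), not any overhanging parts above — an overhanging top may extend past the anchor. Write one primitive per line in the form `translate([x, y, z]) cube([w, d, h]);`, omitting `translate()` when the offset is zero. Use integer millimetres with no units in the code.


translate([192, 261, 0]) cube([109, 109, 1637]);
translate([1937, 261, 0]) cube([109, 109, 1637]);
translate([301, 261, 176]) cube([1636, 109, 78]);
translate([301, 261, 1479]) cube([1636, 109, 78]);
translate([393, 370, 100]) cube([100, 22, 1444]);
translate([585, 370, 100]) cube([100, 22, 1444]);
translate([777, 370, 100]) cube([100, 22, 1444]);
translate([969, 370, 100]) cube([100, 22, 1444]);
translate([1161, 370, 100]) cube([100, 22, 1444]);
translate([1353, 370, 100]) cube([100, 22, 1444]);
translate([1545, 370, 100]) cube([100, 22, 1444]);
translate([1737, 370, 100]) cube([100, 22, 1444]);


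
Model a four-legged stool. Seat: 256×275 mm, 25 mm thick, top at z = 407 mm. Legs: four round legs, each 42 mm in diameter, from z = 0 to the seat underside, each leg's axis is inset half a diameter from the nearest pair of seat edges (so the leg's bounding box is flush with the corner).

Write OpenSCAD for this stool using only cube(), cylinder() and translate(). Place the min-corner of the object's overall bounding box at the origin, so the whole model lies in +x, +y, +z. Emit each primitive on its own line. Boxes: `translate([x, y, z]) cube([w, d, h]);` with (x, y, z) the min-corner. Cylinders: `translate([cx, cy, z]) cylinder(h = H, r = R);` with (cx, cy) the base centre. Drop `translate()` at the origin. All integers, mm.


translate([0, 0, 382]) cube([256, 275, 25]);
translate([21, 21, 0]) cylinder(h = 382, r = 21);
translate([235, 21, 0]) cylinder(h = 382, r = 21);
translate([21, 254, 0]) cylinder(h = 382, r = 21);
translate([235, 254, 0]) cylinder(h = 382, r = 21);


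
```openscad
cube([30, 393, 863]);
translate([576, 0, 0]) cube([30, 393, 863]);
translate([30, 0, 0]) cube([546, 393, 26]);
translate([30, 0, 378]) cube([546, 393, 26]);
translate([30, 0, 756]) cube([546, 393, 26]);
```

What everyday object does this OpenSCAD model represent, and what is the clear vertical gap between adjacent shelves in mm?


A bookshelf. The clear shelf gap is 352 mm.

Two tall side panels with 3 horizontal boards between them — a bookshelf. The first two shelf undersides are at z = 0 and z = 378; with shelf thickness 26, the clear gap is 378 − 0 − 26 = 352 mm.


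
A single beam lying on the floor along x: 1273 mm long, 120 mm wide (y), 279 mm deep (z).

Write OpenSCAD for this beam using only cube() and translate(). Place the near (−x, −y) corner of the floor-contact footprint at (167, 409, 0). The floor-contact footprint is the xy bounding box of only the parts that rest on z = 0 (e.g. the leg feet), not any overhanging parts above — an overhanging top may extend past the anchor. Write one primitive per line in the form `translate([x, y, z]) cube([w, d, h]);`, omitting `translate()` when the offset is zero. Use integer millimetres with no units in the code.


translate([167, 409, 0]) cube([1273, 120, 279]);


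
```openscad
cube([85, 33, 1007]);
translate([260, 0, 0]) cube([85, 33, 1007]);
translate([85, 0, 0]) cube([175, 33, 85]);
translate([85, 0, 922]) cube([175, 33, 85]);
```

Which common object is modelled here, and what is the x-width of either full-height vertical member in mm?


A picture frame. The border width is 85 mm.

Four thin pieces enclosing a rectangular opening — a picture frame. The two full-height stiles are 1007 mm tall; the top rail sits at z = 922 and is 85 mm tall, so the border above the opening is 1007 − 922 = 85 mm, matching the stile x-width.


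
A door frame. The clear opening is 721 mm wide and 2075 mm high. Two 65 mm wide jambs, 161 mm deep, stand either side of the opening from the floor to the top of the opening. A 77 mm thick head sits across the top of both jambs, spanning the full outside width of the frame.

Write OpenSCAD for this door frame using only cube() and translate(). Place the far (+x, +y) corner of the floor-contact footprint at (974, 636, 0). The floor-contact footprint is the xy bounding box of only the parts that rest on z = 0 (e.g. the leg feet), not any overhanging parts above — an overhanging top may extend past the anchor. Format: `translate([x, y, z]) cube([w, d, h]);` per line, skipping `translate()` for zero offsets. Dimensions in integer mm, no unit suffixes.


translate([123, 475, 0]) cube([65, 161, 2075]);
translate([909, 475, 0]) cube([65, 161, 2075]);
translate([123, 475, 2075]) cube([851, 161, 77]);


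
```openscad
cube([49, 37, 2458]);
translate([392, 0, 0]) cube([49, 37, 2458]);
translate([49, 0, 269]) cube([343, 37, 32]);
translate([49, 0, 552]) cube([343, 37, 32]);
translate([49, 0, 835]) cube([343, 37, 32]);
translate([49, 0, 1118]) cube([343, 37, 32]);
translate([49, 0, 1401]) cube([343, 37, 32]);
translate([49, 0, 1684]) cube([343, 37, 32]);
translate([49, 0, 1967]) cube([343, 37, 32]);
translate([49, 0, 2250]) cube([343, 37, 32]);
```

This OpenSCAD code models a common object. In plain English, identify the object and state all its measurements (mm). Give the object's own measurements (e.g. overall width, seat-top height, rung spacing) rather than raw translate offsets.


A straight ladder. Two 49×37 mm vertical rails, 2458 mm tall, stand 441 mm apart (outside-to-outside) with their front faces coplanar on the −y side. 8 rungs, each 37 mm deep and 32 mm tall, span between the inner faces of the rails, front faces flush with the rails. The lowest rung's underside is at z = 269 mm and rungs are spaced 283 mm apart (underside to underside).


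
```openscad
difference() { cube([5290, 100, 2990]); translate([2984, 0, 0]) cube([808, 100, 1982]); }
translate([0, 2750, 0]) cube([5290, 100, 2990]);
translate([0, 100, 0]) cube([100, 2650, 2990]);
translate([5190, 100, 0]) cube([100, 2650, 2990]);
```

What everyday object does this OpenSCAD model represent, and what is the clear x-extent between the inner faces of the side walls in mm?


A single room. The interior width is 5090 mm.

Four walls enclosing a rectangle with a door in the front wall — a room. Outside width 5290 minus two 100 mm walls gives 5090 mm.


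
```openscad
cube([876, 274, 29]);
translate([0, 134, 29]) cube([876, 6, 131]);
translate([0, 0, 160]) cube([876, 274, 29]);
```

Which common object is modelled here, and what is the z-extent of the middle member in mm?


An I-beam. The web height is 131 mm.

Two wide flanges with a thin centred web — an I-beam. Overall 189 mm minus two 29 mm flanges gives a web of 189 − 2·29 = 131 mm.


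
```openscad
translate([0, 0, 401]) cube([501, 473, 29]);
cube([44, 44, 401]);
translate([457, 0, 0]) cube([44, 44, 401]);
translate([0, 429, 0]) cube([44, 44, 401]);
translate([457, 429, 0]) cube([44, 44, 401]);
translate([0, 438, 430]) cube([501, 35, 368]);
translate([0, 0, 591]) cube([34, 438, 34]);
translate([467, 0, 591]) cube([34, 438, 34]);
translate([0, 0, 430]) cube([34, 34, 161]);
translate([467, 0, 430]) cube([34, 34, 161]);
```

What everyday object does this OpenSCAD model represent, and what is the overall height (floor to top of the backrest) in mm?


A chair. The overall height is 798 mm.

A slab on four corner posts with a tall panel at the back — a chair. The seat slab sits at z = 401 with thickness 29, and the 368 mm backrest starts at the seat top, so the overall height is 401 + 29 + 368 = 798 mm.


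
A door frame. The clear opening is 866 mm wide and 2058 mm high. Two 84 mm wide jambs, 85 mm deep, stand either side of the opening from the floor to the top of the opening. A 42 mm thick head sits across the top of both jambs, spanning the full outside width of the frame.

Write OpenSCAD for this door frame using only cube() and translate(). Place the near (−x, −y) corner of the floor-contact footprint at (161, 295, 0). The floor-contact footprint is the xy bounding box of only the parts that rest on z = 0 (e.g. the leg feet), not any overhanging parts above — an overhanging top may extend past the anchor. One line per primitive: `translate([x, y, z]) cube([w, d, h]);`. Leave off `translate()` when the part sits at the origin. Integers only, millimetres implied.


translate([161, 295, 0]) cube([84, 85, 2058]);
translate([1111, 295, 0]) cube([84, 85, 2058]);
translate([161, 295, 2058]) cube([1034, 85, 42]);


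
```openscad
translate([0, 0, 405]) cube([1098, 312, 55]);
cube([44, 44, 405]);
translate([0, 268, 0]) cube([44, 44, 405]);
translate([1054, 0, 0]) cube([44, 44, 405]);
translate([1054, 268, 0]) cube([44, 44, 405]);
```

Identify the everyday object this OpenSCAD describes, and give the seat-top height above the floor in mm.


A bench. The seat-top height is 460 mm.

A long slab on four corner posts — a bench. The slab sits at z = 405 with thickness 55, so the top is 405 + 55 = 460 mm.


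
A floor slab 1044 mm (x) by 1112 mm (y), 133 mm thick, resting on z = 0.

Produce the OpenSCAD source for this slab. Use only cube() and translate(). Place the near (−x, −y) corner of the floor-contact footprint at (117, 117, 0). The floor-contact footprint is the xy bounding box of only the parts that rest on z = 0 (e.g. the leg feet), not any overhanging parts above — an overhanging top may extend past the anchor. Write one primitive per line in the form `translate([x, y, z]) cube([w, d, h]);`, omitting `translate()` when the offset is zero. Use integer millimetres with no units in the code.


translate([117, 117, 0]) cube([1044, 1112, 133]);


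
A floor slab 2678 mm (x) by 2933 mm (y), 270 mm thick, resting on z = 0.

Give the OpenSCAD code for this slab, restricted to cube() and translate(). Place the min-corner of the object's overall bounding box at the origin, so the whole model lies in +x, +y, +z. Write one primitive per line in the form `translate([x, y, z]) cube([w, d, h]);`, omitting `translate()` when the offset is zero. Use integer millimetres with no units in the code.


cube([2678, 2933, 270]);


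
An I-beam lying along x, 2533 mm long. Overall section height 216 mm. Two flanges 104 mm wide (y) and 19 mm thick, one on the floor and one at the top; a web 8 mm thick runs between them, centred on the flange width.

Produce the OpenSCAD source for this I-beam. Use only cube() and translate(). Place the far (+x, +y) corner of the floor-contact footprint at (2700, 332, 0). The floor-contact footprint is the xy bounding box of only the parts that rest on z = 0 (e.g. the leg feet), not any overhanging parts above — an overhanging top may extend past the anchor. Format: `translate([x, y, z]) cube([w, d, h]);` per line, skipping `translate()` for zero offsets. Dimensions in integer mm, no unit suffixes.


translate([167, 228, 0]) cube([2533, 104, 19]);
translate([167, 276, 19]) cube([2533, 8, 178]);
translate([167, 228, 197]) cube([2533, 104, 19]);


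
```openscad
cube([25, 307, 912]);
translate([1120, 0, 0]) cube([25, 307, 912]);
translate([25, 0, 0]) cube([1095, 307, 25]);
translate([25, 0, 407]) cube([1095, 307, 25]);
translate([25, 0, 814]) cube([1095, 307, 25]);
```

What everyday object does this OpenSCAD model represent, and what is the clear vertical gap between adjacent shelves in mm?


A bookshelf. The clear shelf gap is 382 mm.

Two tall side panels with 3 horizontal boards between them — a bookshelf. The first two shelf undersides are at z = 0 and z = 407; with shelf thickness 25, the clear gap is 407 − 0 − 25 = 382 mm.


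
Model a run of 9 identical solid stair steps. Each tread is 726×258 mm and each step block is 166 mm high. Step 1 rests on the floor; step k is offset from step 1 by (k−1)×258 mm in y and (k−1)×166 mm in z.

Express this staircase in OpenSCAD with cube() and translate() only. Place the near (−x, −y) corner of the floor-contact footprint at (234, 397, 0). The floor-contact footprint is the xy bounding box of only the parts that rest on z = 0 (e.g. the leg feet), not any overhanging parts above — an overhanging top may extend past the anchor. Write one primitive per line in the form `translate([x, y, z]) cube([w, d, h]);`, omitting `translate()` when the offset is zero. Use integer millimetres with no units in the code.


translate([234, 397, 0]) cube([726, 258, 166]);
translate([234, 655, 166]) cube([726, 258, 166]);
translate([234, 913, 332]) cube([726, 258, 166]);
translate([234, 1171, 498]) cube([726, 258, 166]);
translate([234, 1429, 664]) cube([726, 258, 166]);
translate([234, 1687, 830]) cube([726, 258, 166]);
translate([234, 1945, 996]) cube([726, 258, 166]);
translate([234, 2203, 1162]) cube([726, 258, 166]);
translate([234, 2461, 1328]) cube([726, 258, 166]);


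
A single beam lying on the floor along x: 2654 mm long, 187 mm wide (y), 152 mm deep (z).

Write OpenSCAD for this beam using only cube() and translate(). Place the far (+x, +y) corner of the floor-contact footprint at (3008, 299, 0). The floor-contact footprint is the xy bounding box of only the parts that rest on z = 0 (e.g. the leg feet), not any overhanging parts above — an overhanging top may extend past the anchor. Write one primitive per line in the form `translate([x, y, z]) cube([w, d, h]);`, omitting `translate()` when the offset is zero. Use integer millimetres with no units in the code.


translate([354, 112, 0]) cube([2654, 187, 152]);


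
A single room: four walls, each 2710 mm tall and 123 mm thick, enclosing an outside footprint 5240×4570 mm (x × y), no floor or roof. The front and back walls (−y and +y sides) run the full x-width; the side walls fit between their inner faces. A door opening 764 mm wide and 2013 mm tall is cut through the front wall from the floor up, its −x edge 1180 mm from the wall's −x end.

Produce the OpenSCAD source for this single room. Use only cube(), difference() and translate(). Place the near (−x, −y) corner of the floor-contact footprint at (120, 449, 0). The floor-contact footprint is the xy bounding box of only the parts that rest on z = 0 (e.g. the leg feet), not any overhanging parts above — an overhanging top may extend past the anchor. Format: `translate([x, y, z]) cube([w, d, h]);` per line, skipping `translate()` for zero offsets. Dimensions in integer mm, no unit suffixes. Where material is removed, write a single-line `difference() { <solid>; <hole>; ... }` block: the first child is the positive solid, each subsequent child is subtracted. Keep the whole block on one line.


difference() { translate([120, 449, 0]) cube([5240, 123, 2710]); translate([1300, 449, 0]) cube([764, 123, 2013]); }
translate([120, 4896, 0]) cube([5240, 123, 2710]);
translate([120, 572, 0]) cube([123, 4324, 2710]);
translate([5237, 572, 0]) cube([123, 4324, 2710]);


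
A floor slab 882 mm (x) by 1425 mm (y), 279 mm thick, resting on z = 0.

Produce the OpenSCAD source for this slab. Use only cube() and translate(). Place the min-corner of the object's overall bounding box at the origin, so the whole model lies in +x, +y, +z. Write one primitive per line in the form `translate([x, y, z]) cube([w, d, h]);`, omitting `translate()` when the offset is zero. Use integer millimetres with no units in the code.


cube([882, 1425, 279]);
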